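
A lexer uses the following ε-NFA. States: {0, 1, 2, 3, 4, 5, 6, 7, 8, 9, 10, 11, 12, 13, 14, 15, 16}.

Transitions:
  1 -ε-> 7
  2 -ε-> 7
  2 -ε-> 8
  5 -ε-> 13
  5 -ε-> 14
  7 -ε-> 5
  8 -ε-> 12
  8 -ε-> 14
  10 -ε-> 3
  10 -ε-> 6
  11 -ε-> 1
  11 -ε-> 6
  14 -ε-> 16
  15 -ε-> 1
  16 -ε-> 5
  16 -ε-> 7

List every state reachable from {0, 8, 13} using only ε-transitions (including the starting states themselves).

{0, 5, 7, 8, 12, 13, 14, 16}

Start with {0, 8, 13}.
From 8 via ε: add 12, 14.
From 14 via ε: add 16.
From 16 via ε: add 5, 7.
No new states can be added; the closed set is {0, 5, 7, 8, 12, 13, 14, 16}.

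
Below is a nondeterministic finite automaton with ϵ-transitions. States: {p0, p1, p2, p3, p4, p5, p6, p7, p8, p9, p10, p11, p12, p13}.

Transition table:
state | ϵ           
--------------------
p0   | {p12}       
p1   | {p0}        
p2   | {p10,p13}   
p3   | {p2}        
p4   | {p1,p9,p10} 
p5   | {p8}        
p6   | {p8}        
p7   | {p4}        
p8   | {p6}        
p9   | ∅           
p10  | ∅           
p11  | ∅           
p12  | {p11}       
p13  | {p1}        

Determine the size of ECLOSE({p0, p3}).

Start with {p0, p3}.
From p0 via ϵ: add p12.
From p3 via ϵ: add p2.
From p2 via ϵ: add p10, p13.
From p12 via ϵ: add p11.
From p13 via ϵ: add p1.
ϵ-closure = {p0, p1, p2, p3, p10, p11, p12, p13}, which has 8 states.

8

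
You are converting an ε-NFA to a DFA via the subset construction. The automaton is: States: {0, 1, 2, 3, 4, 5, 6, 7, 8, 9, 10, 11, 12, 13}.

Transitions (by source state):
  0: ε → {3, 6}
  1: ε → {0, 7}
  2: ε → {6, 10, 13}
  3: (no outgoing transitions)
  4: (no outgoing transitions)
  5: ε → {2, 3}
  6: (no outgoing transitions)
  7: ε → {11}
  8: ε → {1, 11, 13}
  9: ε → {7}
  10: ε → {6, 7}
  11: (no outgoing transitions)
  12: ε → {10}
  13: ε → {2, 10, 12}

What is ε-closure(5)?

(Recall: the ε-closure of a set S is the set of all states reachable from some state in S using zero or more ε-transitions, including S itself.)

{2, 3, 5, 6, 7, 10, 11, 12, 13}

Start with {5}.
From 5 via ε: add 2, 3.
From 2 via ε: add 6, 10, 13.
From 10 via ε: add 7.
From 13 via ε: add 12.
From 7 via ε: add 11.
No new states can be added; the closed set is {2, 3, 5, 6, 7, 10, 11, 12, 13}.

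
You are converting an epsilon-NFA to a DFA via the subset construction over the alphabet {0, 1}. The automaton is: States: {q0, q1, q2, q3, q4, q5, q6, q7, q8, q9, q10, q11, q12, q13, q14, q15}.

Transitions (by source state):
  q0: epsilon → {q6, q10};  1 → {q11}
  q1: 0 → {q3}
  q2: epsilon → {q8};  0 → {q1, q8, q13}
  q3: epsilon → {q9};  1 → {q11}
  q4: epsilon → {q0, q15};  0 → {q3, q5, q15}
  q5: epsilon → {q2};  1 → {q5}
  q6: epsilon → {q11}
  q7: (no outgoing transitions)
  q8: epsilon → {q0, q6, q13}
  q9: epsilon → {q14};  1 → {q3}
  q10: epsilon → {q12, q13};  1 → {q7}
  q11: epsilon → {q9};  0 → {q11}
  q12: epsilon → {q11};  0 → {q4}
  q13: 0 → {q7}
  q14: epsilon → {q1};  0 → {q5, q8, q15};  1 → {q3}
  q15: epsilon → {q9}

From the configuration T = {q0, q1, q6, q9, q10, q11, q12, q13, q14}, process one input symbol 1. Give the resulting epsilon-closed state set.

{q1, q3, q7, q9, q11, q14}

q0 on 1 → {q11}.
q9 on 1 → {q3}.
q10 on 1 → {q7}.
q14 on 1 → {q3}.
No 1-transition from q1, q6, q11, q12, q13.
Union after reading 1: {q3, q7, q11}.
Now take the epsilon-closure:
From q3 via epsilon: add q9.
From q9 via epsilon: add q14.
From q14 via epsilon: add q1.
No new states can be added; the closed set is {q1, q3, q7, q9, q11, q14}.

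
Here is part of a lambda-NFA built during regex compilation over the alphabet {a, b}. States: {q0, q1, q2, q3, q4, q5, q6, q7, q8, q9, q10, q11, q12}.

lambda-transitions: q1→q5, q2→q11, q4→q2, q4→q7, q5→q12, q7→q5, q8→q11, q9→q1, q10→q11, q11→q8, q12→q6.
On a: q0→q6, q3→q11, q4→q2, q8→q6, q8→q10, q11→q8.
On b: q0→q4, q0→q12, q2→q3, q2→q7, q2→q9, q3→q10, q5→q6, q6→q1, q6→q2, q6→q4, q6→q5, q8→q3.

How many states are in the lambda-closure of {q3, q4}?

9

Start with {q3, q4}.
From q4 via lambda: add q2, q7.
From q2 via lambda: add q11.
From q7 via lambda: add q5.
From q5 via lambda: add q12.
From q11 via lambda: add q8.
From q12 via lambda: add q6.
lambda-closure = {q2, q3, q4, q5, q6, q7, q8, q11, q12}, which has 9 states.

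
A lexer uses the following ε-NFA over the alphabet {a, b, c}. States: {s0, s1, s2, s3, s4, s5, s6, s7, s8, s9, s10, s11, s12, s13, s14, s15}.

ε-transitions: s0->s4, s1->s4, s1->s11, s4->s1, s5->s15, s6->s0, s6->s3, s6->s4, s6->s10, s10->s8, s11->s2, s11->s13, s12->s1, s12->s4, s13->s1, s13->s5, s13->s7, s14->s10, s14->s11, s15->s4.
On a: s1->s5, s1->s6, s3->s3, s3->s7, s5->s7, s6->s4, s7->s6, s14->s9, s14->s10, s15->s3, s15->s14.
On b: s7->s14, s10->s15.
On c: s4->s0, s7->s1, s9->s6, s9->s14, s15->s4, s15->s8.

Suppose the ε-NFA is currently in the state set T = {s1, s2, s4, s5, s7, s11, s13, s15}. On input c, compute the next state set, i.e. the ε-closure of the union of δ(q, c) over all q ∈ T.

{s0, s1, s2, s4, s5, s7, s8, s11, s13, s15}

s4 on c → {s0}.
s7 on c → {s1}.
s15 on c → {s4, s8}.
No c-transition from s1, s2, s5, s11, s13.
Union after reading c: {s0, s1, s4, s8}.
Now take the ε-closure:
From s1 via ε: add s11.
From s11 via ε: add s2, s13.
From s13 via ε: add s5, s7.
From s5 via ε: add s15.
No new states can be added; the closed set is {s0, s1, s2, s4, s5, s7, s8, s11, s13, s15}.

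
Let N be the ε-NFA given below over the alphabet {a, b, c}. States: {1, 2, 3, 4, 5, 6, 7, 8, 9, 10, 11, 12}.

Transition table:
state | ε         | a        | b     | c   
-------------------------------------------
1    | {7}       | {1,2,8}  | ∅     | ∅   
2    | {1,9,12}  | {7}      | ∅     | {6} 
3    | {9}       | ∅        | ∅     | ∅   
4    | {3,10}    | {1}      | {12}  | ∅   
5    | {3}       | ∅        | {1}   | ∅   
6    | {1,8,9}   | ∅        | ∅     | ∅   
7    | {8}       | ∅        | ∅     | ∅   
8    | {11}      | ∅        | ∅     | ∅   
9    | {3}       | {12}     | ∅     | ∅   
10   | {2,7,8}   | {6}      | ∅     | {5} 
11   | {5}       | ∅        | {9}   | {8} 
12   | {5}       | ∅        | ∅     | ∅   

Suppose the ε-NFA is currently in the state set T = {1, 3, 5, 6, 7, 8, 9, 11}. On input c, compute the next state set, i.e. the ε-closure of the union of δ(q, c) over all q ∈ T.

11 on c → {8}.
No c-transition from 1, 3, 5, 6, 7, 8, 9.
Union after reading c: {8}.
Now take the ε-closure:
From 8 via ε: add 11.
From 11 via ε: add 5.
From 5 via ε: add 3.
From 3 via ε: add 9.
No new states can be added; the closed set is {3, 5, 8, 9, 11}.

{3, 5, 8, 9, 11}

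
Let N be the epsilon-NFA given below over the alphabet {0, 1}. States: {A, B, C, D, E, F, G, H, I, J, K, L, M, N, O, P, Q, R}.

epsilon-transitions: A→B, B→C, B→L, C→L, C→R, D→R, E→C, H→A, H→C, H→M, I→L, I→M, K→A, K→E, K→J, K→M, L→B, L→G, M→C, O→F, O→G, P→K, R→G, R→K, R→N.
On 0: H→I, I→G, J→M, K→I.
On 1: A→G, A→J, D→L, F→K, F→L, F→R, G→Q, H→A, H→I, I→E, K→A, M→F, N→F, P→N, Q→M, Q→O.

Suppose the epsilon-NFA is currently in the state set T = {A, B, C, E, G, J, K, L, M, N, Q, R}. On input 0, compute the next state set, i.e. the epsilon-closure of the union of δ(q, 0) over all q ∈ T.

J on 0 → {M}.
K on 0 → {I}.
No 0-transition from A, B, C, E, G, L, M, N, Q, R.
Union after reading 0: {I, M}.
Now take the epsilon-closure:
From I via epsilon: add L.
From M via epsilon: add C.
From C via epsilon: add R.
From L via epsilon: add B, G.
From R via epsilon: add K, N.
From K via epsilon: add A, E, J.
No new states can be added; the closed set is {A, B, C, E, G, I, J, K, L, M, N, R}.

{A, B, C, E, G, I, J, K, L, M, N, R}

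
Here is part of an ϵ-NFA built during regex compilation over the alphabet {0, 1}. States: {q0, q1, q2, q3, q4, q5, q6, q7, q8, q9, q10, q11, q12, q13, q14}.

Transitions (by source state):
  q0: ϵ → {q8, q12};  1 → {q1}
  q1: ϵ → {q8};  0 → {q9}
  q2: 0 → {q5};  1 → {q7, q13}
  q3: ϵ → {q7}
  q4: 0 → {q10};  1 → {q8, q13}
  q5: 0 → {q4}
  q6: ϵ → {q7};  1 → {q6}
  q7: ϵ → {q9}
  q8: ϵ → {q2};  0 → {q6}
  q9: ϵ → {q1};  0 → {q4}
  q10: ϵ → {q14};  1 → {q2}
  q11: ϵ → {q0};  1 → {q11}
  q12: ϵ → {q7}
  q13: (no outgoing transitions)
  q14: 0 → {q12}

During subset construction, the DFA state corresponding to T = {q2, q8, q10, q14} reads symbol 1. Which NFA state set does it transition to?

{q1, q2, q7, q8, q9, q13}

q2 on 1 → {q7, q13}.
q10 on 1 → {q2}.
No 1-transition from q8, q14.
Union after reading 1: {q2, q7, q13}.
Now take the ϵ-closure:
From q7 via ϵ: add q9.
From q9 via ϵ: add q1.
From q1 via ϵ: add q8.
No new states can be added; the closed set is {q1, q2, q7, q8, q9, q13}.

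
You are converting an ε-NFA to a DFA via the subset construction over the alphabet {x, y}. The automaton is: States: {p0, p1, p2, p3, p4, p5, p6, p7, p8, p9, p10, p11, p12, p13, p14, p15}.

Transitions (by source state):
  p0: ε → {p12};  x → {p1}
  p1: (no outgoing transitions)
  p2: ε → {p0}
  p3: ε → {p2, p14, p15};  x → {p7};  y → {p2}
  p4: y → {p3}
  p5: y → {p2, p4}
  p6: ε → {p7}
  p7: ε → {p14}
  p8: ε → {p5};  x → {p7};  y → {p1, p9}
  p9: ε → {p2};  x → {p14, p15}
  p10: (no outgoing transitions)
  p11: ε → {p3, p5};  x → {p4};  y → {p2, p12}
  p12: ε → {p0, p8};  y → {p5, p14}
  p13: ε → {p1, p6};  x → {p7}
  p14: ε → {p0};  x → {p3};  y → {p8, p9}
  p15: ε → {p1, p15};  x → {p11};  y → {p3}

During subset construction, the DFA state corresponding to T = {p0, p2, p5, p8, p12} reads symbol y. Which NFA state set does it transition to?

p5 on y → {p2, p4}.
p8 on y → {p1, p9}.
p12 on y → {p5, p14}.
No y-transition from p0, p2.
Union after reading y: {p1, p2, p4, p5, p9, p14}.
Now take the ε-closure:
From p2 via ε: add p0.
From p0 via ε: add p12.
From p12 via ε: add p8.
No new states can be added; the closed set is {p0, p1, p2, p4, p5, p8, p9, p12, p14}.

{p0, p1, p2, p4, p5, p8, p9, p12, p14}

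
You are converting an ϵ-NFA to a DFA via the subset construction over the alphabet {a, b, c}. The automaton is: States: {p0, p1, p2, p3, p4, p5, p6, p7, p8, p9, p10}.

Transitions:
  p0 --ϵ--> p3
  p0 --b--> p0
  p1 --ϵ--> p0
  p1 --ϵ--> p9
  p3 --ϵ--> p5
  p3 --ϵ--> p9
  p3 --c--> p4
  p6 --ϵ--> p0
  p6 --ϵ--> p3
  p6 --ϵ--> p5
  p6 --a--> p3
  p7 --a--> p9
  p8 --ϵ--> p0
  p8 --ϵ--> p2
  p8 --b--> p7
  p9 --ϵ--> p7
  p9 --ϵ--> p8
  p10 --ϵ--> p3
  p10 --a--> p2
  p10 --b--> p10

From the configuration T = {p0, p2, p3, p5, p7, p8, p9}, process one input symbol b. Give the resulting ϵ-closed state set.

{p0, p2, p3, p5, p7, p8, p9}

p0 on b → {p0}.
p8 on b → {p7}.
No b-transition from p2, p3, p5, p7, p9.
Union after reading b: {p0, p7}.
Now take the ϵ-closure:
From p0 via ϵ: add p3.
From p3 via ϵ: add p5, p9.
From p9 via ϵ: add p8.
From p8 via ϵ: add p2.
No new states can be added; the closed set is {p0, p2, p3, p5, p7, p8, p9}.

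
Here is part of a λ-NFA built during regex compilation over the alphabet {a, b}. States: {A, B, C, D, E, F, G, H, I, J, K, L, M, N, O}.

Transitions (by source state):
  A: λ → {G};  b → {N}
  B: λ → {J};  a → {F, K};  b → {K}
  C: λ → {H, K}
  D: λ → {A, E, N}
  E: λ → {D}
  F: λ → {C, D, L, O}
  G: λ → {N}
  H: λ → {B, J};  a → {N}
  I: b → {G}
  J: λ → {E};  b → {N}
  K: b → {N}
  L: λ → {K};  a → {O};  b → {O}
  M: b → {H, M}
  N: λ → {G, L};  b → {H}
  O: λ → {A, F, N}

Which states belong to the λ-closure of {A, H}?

Start with {A, H}.
From A via λ: add G.
From H via λ: add B, J.
From G via λ: add N.
From J via λ: add E.
From E via λ: add D.
From N via λ: add L.
From L via λ: add K.
No new states can be added; the closed set is {A, B, D, E, G, H, J, K, L, N}.

{A, B, D, E, G, H, J, K, L, N}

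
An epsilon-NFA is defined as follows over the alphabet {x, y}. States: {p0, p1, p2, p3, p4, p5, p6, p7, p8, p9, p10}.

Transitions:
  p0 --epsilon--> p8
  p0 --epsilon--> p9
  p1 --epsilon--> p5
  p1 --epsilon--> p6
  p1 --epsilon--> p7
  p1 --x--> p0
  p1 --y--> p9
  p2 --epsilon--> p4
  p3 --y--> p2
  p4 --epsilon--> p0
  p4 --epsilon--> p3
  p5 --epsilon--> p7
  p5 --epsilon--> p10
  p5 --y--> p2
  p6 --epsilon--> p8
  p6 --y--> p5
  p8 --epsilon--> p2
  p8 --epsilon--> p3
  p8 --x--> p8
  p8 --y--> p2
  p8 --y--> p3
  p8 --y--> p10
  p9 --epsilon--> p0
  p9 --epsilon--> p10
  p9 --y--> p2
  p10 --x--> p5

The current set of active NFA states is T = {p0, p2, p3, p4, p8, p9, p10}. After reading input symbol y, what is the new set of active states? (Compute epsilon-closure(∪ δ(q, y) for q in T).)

p3 on y → {p2}.
p8 on y → {p2, p3, p10}.
p9 on y → {p2}.
No y-transition from p0, p2, p4, p10.
Union after reading y: {p2, p3, p10}.
Now take the epsilon-closure:
From p2 via epsilon: add p4.
From p4 via epsilon: add p0.
From p0 via epsilon: add p8, p9.
No new states can be added; the closed set is {p0, p2, p3, p4, p8, p9, p10}.

{p0, p2, p3, p4, p8, p9, p10}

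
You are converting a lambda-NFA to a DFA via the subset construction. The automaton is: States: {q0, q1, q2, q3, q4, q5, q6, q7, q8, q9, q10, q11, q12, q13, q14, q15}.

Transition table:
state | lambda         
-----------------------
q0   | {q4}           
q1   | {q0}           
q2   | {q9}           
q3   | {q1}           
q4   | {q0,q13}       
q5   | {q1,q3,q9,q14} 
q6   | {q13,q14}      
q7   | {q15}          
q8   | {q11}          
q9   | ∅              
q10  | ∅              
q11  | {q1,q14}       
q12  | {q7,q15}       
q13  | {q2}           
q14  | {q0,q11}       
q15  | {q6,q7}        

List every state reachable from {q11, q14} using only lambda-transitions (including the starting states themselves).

{q0, q1, q2, q4, q9, q11, q13, q14}

Start with {q11, q14}.
From q11 via lambda: add q1.
From q14 via lambda: add q0.
From q0 via lambda: add q4.
From q4 via lambda: add q13.
From q13 via lambda: add q2.
From q2 via lambda: add q9.
No new states can be added; the closed set is {q0, q1, q2, q4, q9, q11, q13, q14}.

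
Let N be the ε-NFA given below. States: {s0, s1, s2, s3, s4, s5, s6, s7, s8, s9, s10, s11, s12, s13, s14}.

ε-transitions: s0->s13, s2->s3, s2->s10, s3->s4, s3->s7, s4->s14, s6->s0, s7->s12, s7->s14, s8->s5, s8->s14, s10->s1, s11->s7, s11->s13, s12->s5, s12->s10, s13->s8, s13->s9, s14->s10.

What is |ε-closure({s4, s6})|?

10

Start with {s4, s6}.
From s4 via ε: add s14.
From s6 via ε: add s0.
From s0 via ε: add s13.
From s14 via ε: add s10.
From s10 via ε: add s1.
From s13 via ε: add s8, s9.
From s8 via ε: add s5.
ε-closure = {s0, s1, s4, s5, s6, s8, s9, s10, s13, s14}, which has 10 states.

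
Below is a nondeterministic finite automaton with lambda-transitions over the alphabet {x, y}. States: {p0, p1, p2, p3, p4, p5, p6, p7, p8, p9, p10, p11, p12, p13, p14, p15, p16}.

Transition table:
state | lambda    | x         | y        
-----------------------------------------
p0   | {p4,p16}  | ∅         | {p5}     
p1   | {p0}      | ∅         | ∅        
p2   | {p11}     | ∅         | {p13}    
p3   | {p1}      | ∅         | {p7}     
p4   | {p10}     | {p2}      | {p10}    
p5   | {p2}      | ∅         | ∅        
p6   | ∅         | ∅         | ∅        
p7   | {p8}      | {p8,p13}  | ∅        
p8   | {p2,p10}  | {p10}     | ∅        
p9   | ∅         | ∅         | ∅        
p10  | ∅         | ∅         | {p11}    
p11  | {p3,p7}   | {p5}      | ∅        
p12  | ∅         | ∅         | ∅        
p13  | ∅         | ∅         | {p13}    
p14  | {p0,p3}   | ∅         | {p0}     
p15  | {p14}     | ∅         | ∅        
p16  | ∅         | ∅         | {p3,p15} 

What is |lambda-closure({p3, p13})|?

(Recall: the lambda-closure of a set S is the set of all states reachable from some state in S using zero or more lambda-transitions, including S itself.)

Start with {p3, p13}.
From p3 via lambda: add p1.
From p1 via lambda: add p0.
From p0 via lambda: add p4, p16.
From p4 via lambda: add p10.
lambda-closure = {p0, p1, p3, p4, p10, p13, p16}, which has 7 states.

7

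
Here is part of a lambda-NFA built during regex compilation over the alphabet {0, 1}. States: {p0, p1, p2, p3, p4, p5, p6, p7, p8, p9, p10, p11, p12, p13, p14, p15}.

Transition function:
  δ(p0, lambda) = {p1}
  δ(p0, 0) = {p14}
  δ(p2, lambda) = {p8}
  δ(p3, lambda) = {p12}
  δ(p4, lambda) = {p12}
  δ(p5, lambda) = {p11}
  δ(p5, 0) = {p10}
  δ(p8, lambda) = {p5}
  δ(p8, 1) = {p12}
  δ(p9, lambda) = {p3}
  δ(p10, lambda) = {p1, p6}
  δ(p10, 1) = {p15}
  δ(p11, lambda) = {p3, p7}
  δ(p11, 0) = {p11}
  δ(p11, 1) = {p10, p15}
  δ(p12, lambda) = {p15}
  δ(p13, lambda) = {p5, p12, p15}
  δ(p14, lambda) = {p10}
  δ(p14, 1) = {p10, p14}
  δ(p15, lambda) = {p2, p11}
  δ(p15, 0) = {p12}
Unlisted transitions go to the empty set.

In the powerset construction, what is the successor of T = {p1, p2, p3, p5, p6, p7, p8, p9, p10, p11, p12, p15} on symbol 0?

p5 on 0 → {p10}.
p11 on 0 → {p11}.
p15 on 0 → {p12}.
No 0-transition from p1, p2, p3, p6, p7, p8, p9, p10, p12.
Union after reading 0: {p10, p11, p12}.
Now take the lambda-closure:
From p10 via lambda: add p1, p6.
From p11 via lambda: add p3, p7.
From p12 via lambda: add p15.
From p15 via lambda: add p2.
From p2 via lambda: add p8.
From p8 via lambda: add p5.
No new states can be added; the closed set is {p1, p2, p3, p5, p6, p7, p8, p10, p11, p12, p15}.

{p1, p2, p3, p5, p6, p7, p8, p10, p11, p12, p15}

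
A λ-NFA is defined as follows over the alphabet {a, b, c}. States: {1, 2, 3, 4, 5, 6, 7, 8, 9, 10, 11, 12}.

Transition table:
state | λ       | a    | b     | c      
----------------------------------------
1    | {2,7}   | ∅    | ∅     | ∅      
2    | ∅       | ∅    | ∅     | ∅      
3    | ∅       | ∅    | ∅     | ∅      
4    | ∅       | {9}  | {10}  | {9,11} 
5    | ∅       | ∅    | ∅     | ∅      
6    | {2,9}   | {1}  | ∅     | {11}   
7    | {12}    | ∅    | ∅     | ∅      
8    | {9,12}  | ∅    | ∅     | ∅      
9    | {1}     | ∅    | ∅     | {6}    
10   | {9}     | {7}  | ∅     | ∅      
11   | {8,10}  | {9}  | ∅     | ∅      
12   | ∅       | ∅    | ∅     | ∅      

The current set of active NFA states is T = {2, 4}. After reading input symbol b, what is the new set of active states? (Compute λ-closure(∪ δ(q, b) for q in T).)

4 on b → {10}.
No b-transition from 2.
Union after reading b: {10}.
Now take the λ-closure:
From 10 via λ: add 9.
From 9 via λ: add 1.
From 1 via λ: add 2, 7.
From 7 via λ: add 12.
No new states can be added; the closed set is {1, 2, 7, 9, 10, 12}.

{1, 2, 7, 9, 10, 12}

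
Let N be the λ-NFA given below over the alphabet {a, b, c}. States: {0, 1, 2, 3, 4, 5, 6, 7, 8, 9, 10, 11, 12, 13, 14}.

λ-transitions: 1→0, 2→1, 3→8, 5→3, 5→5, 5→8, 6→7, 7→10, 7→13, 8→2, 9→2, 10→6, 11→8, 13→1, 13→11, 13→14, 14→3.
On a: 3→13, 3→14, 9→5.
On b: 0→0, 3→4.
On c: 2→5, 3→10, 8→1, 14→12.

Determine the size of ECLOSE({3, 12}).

Start with {3, 12}.
From 3 via λ: add 8.
From 8 via λ: add 2.
From 2 via λ: add 1.
From 1 via λ: add 0.
λ-closure = {0, 1, 2, 3, 8, 12}, which has 6 states.

6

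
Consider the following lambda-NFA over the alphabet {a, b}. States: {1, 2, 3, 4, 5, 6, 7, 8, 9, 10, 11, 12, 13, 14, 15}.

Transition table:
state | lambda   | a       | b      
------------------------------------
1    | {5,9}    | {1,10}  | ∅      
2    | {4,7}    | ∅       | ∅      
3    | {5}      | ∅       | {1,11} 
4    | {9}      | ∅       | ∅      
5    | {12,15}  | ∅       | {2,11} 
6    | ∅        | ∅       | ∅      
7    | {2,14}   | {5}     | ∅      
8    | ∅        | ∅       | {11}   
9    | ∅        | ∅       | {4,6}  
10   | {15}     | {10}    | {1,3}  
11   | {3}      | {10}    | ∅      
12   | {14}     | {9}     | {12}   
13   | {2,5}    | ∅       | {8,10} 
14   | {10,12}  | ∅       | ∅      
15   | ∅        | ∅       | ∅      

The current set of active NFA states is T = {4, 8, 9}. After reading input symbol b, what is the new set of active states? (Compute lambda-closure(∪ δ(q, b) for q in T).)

8 on b → {11}.
9 on b → {4, 6}.
No b-transition from 4.
Union after reading b: {4, 6, 11}.
Now take the lambda-closure:
From 4 via lambda: add 9.
From 11 via lambda: add 3.
From 3 via lambda: add 5.
From 5 via lambda: add 12, 15.
From 12 via lambda: add 14.
From 14 via lambda: add 10.
No new states can be added; the closed set is {3, 4, 5, 6, 9, 10, 11, 12, 14, 15}.

{3, 4, 5, 6, 9, 10, 11, 12, 14, 15}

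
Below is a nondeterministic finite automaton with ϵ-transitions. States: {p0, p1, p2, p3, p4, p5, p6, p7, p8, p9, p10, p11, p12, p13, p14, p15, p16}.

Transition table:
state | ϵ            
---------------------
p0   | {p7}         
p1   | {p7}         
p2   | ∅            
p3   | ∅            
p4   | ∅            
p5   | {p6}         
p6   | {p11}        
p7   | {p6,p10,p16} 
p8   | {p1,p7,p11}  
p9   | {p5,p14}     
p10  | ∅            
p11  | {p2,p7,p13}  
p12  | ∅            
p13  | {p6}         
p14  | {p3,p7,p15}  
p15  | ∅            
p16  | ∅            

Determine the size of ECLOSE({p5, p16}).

8

Start with {p5, p16}.
From p5 via ϵ: add p6.
From p6 via ϵ: add p11.
From p11 via ϵ: add p2, p7, p13.
From p7 via ϵ: add p10.
ϵ-closure = {p2, p5, p6, p7, p10, p11, p13, p16}, which has 8 states.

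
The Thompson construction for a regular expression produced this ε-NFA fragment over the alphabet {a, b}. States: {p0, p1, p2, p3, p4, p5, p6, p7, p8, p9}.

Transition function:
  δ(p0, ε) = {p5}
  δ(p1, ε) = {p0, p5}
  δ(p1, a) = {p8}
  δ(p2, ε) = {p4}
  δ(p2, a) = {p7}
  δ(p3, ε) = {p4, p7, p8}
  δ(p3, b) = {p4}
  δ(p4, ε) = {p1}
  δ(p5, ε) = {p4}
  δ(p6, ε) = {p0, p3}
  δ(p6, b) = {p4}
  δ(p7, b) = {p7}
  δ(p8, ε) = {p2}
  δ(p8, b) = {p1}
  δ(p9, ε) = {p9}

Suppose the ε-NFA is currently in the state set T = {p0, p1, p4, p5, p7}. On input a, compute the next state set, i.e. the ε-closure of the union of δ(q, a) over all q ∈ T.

{p0, p1, p2, p4, p5, p8}

p1 on a → {p8}.
No a-transition from p0, p4, p5, p7.
Union after reading a: {p8}.
Now take the ε-closure:
From p8 via ε: add p2.
From p2 via ε: add p4.
From p4 via ε: add p1.
From p1 via ε: add p0, p5.
No new states can be added; the closed set is {p0, p1, p2, p4, p5, p8}.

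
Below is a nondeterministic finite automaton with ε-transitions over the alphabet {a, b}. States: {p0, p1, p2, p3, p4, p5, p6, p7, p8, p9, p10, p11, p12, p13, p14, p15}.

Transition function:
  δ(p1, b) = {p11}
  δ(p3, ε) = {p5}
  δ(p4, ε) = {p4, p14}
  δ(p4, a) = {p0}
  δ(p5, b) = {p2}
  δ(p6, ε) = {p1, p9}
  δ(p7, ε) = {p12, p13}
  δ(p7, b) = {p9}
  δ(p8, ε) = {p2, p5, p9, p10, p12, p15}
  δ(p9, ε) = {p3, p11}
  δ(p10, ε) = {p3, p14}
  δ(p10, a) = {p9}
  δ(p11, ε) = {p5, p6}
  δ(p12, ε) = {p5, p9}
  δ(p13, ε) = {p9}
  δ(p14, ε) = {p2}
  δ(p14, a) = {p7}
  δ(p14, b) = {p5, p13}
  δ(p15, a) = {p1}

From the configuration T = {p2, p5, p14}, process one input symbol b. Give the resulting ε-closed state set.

p5 on b → {p2}.
p14 on b → {p5, p13}.
No b-transition from p2.
Union after reading b: {p2, p5, p13}.
Now take the ε-closure:
From p13 via ε: add p9.
From p9 via ε: add p3, p11.
From p11 via ε: add p6.
From p6 via ε: add p1.
No new states can be added; the closed set is {p1, p2, p3, p5, p6, p9, p11, p13}.

{p1, p2, p3, p5, p6, p9, p11, p13}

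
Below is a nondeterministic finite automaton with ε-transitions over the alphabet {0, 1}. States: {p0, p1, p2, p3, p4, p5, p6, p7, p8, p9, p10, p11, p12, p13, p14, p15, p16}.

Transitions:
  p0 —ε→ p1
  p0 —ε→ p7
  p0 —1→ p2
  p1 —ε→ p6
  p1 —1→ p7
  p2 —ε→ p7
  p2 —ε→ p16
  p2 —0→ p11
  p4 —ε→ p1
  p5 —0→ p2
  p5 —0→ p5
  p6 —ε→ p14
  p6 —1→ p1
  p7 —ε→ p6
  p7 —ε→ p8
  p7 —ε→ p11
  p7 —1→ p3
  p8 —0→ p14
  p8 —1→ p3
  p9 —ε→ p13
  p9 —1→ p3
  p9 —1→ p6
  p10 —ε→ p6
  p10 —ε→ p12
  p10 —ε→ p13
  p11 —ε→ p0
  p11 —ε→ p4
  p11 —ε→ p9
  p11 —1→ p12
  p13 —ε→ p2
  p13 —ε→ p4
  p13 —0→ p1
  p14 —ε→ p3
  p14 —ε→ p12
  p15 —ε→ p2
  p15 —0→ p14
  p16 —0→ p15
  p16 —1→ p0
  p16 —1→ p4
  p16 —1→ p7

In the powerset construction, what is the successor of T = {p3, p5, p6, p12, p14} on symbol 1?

{p1, p3, p6, p12, p14}

p6 on 1 → {p1}.
No 1-transition from p3, p5, p12, p14.
Union after reading 1: {p1}.
Now take the ε-closure:
From p1 via ε: add p6.
From p6 via ε: add p14.
From p14 via ε: add p3, p12.
No new states can be added; the closed set is {p1, p3, p6, p12, p14}.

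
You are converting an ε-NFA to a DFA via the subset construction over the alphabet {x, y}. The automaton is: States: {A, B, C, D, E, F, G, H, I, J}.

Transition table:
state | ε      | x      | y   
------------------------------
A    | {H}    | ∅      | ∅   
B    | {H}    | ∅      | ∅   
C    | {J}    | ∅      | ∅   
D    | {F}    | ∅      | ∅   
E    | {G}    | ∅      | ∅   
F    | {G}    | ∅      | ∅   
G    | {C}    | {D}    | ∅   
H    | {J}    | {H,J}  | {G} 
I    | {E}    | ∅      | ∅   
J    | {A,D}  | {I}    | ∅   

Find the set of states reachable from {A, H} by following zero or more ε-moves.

{A, C, D, F, G, H, J}

Start with {A, H}.
From H via ε: add J.
From J via ε: add D.
From D via ε: add F.
From F via ε: add G.
From G via ε: add C.
No new states can be added; the closed set is {A, C, D, F, G, H, J}.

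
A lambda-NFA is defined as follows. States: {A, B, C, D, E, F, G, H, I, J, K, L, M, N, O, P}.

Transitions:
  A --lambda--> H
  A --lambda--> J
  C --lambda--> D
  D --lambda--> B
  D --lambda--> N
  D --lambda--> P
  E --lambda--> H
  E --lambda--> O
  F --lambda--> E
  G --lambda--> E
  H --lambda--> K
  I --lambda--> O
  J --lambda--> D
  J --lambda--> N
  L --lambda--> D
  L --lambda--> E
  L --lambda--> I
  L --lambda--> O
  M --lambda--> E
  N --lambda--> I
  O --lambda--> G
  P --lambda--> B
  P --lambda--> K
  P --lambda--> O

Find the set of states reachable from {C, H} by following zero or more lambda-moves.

{B, C, D, E, G, H, I, K, N, O, P}

Start with {C, H}.
From C via lambda: add D.
From H via lambda: add K.
From D via lambda: add B, N, P.
From N via lambda: add I.
From P via lambda: add O.
From O via lambda: add G.
From G via lambda: add E.
No new states can be added; the closed set is {B, C, D, E, G, H, I, K, N, O, P}.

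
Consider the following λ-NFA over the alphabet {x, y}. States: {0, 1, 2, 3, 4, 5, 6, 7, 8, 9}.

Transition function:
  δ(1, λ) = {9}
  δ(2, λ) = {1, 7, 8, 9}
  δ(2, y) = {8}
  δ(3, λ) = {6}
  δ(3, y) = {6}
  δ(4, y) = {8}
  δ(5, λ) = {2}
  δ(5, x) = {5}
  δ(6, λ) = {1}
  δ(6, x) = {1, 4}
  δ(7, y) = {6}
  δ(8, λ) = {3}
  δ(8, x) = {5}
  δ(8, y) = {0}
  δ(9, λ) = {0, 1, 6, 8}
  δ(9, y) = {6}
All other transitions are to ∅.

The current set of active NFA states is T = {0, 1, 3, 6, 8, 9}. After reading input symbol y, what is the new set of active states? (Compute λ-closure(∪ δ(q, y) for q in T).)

{0, 1, 3, 6, 8, 9}

3 on y → {6}.
8 on y → {0}.
9 on y → {6}.
No y-transition from 0, 1, 6.
Union after reading y: {0, 6}.
Now take the λ-closure:
From 6 via λ: add 1.
From 1 via λ: add 9.
From 9 via λ: add 8.
From 8 via λ: add 3.
No new states can be added; the closed set is {0, 1, 3, 6, 8, 9}.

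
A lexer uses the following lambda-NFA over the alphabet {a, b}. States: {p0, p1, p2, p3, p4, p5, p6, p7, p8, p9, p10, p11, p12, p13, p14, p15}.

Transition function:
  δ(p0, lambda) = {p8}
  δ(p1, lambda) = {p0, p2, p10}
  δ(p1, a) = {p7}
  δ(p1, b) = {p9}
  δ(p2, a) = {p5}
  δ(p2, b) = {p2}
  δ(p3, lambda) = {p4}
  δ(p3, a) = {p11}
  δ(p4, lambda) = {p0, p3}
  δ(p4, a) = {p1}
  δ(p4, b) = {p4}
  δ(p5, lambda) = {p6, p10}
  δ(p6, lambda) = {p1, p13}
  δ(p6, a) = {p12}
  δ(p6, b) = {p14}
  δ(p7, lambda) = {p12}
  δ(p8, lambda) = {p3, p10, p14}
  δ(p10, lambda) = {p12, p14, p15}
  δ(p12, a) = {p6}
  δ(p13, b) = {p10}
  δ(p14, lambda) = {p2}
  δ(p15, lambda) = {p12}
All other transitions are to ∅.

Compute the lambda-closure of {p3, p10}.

Start with {p3, p10}.
From p3 via lambda: add p4.
From p10 via lambda: add p12, p14, p15.
From p4 via lambda: add p0.
From p14 via lambda: add p2.
From p0 via lambda: add p8.
No new states can be added; the closed set is {p0, p2, p3, p4, p8, p10, p12, p14, p15}.

{p0, p2, p3, p4, p8, p10, p12, p14, p15}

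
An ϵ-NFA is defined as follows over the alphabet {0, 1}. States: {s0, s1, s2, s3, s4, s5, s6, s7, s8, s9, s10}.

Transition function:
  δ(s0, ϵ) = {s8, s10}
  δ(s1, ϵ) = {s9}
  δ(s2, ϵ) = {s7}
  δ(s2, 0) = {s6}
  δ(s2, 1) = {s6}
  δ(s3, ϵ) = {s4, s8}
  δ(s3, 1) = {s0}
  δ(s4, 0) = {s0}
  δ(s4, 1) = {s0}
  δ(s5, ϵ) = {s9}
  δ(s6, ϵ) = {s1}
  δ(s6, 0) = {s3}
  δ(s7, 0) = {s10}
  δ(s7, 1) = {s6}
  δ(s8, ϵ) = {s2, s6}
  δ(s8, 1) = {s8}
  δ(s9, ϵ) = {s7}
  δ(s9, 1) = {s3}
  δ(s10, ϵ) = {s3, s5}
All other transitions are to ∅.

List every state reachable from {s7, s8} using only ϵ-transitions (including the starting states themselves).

{s1, s2, s6, s7, s8, s9}

Start with {s7, s8}.
From s8 via ϵ: add s2, s6.
From s6 via ϵ: add s1.
From s1 via ϵ: add s9.
No new states can be added; the closed set is {s1, s2, s6, s7, s8, s9}.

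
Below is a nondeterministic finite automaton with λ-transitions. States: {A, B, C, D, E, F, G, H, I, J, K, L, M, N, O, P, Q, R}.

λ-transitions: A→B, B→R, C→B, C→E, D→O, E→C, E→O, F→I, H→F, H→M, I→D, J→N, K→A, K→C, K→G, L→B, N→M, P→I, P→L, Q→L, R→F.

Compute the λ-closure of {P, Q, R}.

{B, D, F, I, L, O, P, Q, R}

Start with {P, Q, R}.
From P via λ: add I, L.
From R via λ: add F.
From I via λ: add D.
From L via λ: add B.
From D via λ: add O.
No new states can be added; the closed set is {B, D, F, I, L, O, P, Q, R}.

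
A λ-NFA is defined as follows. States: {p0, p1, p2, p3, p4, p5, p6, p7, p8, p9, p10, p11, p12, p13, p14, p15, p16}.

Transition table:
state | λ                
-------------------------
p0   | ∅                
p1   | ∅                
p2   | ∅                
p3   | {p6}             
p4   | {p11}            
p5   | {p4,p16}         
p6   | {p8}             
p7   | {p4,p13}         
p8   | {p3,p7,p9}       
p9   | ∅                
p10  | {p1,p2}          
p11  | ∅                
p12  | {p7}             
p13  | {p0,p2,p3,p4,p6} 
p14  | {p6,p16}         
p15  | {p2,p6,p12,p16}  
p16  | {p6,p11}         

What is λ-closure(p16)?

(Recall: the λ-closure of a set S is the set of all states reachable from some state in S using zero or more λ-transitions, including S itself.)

Start with {p16}.
From p16 via λ: add p6, p11.
From p6 via λ: add p8.
From p8 via λ: add p3, p7, p9.
From p7 via λ: add p4, p13.
From p13 via λ: add p0, p2.
No new states can be added; the closed set is {p0, p2, p3, p4, p6, p7, p8, p9, p11, p13, p16}.

{p0, p2, p3, p4, p6, p7, p8, p9, p11, p13, p16}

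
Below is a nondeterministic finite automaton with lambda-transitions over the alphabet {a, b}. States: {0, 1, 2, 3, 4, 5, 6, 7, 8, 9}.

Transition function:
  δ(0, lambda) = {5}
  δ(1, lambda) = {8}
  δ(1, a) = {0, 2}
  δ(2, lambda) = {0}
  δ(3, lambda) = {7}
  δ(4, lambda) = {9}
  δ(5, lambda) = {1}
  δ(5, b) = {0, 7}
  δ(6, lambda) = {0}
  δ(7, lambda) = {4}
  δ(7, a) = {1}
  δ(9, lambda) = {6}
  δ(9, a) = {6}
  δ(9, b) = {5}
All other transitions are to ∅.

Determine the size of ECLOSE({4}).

Start with {4}.
From 4 via lambda: add 9.
From 9 via lambda: add 6.
From 6 via lambda: add 0.
From 0 via lambda: add 5.
From 5 via lambda: add 1.
From 1 via lambda: add 8.
lambda-closure = {0, 1, 4, 5, 6, 8, 9}, which has 7 states.

7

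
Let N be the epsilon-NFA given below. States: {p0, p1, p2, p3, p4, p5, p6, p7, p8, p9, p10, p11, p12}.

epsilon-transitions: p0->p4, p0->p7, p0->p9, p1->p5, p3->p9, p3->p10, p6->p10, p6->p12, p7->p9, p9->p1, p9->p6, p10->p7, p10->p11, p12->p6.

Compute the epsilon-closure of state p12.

{p1, p5, p6, p7, p9, p10, p11, p12}

Start with {p12}.
From p12 via epsilon: add p6.
From p6 via epsilon: add p10.
From p10 via epsilon: add p7, p11.
From p7 via epsilon: add p9.
From p9 via epsilon: add p1.
From p1 via epsilon: add p5.
No new states can be added; the closed set is {p1, p5, p6, p7, p9, p10, p11, p12}.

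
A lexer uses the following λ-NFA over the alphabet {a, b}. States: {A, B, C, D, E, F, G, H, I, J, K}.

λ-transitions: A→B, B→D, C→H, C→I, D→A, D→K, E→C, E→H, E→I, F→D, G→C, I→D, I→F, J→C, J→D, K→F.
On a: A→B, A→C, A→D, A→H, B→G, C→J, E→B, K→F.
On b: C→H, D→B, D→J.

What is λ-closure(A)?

{A, B, D, F, K}

Start with {A}.
From A via λ: add B.
From B via λ: add D.
From D via λ: add K.
From K via λ: add F.
No new states can be added; the closed set is {A, B, D, F, K}.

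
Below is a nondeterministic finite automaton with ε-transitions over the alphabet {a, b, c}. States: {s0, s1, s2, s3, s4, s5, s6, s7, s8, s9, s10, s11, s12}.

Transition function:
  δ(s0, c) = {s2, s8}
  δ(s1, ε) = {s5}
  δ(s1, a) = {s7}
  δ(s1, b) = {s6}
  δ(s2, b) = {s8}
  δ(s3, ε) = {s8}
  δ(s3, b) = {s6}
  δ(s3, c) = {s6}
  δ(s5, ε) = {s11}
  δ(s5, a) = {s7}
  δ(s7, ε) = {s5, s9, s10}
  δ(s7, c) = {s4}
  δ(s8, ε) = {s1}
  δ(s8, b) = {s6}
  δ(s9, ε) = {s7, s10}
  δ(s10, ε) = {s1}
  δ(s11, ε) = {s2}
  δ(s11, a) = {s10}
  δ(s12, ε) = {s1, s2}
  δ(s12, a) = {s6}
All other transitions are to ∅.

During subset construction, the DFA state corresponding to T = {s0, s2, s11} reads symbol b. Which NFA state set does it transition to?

s2 on b → {s8}.
No b-transition from s0, s11.
Union after reading b: {s8}.
Now take the ε-closure:
From s8 via ε: add s1.
From s1 via ε: add s5.
From s5 via ε: add s11.
From s11 via ε: add s2.
No new states can be added; the closed set is {s1, s2, s5, s8, s11}.

{s1, s2, s5, s8, s11}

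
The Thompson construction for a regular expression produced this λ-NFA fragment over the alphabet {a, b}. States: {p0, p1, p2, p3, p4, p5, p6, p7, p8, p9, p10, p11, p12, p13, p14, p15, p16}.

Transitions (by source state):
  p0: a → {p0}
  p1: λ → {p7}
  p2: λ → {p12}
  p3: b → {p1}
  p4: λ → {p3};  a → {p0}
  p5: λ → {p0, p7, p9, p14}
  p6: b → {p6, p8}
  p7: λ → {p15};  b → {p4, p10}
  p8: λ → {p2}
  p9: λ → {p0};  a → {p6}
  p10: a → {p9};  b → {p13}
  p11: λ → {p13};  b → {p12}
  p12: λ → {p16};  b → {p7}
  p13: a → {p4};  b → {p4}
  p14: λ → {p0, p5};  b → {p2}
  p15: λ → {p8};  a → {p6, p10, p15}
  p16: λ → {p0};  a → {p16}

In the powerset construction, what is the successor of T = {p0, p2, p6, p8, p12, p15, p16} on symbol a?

p0 on a → {p0}.
p15 on a → {p6, p10, p15}.
p16 on a → {p16}.
No a-transition from p2, p6, p8, p12.
Union after reading a: {p0, p6, p10, p15, p16}.
Now take the λ-closure:
From p15 via λ: add p8.
From p8 via λ: add p2.
From p2 via λ: add p12.
No new states can be added; the closed set is {p0, p2, p6, p8, p10, p12, p15, p16}.

{p0, p2, p6, p8, p10, p12, p15, p16}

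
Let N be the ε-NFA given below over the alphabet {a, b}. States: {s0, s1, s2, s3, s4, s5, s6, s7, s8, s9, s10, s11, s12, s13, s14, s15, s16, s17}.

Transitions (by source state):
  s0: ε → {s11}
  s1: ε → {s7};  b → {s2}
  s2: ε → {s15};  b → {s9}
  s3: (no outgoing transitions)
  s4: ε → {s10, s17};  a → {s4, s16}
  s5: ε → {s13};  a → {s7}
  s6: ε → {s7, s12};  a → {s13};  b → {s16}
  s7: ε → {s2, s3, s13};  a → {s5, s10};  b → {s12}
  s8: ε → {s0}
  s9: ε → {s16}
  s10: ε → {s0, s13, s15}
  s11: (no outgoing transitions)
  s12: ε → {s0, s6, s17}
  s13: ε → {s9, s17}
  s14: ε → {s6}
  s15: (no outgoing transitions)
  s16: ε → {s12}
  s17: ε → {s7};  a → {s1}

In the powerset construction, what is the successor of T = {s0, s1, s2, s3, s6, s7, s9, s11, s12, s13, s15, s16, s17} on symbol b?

s1 on b → {s2}.
s2 on b → {s9}.
s6 on b → {s16}.
s7 on b → {s12}.
No b-transition from s0, s3, s9, s11, s12, s13, s15, s16, s17.
Union after reading b: {s2, s9, s12, s16}.
Now take the ε-closure:
From s2 via ε: add s15.
From s12 via ε: add s0, s6, s17.
From s0 via ε: add s11.
From s6 via ε: add s7.
From s7 via ε: add s3, s13.
No new states can be added; the closed set is {s0, s2, s3, s6, s7, s9, s11, s12, s13, s15, s16, s17}.

{s0, s2, s3, s6, s7, s9, s11, s12, s13, s15, s16, s17}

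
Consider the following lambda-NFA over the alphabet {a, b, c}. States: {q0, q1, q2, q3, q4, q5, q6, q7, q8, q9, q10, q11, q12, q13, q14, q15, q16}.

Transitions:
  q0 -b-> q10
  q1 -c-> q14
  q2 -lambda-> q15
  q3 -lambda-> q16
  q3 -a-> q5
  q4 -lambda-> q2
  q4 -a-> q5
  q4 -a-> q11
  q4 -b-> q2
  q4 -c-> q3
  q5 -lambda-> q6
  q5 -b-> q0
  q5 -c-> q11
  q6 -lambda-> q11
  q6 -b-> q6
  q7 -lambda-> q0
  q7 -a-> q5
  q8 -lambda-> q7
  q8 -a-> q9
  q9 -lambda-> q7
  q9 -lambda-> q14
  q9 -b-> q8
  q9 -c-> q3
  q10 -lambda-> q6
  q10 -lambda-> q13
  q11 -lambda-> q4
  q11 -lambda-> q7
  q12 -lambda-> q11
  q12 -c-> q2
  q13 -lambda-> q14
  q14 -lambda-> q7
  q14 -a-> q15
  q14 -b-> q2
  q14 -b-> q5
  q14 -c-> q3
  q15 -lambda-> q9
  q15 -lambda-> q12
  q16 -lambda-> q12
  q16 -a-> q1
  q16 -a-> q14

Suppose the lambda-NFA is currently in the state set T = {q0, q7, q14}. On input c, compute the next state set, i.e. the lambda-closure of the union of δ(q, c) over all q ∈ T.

{q0, q2, q3, q4, q7, q9, q11, q12, q14, q15, q16}

q14 on c → {q3}.
No c-transition from q0, q7.
Union after reading c: {q3}.
Now take the lambda-closure:
From q3 via lambda: add q16.
From q16 via lambda: add q12.
From q12 via lambda: add q11.
From q11 via lambda: add q4, q7.
From q4 via lambda: add q2.
From q7 via lambda: add q0.
From q2 via lambda: add q15.
From q15 via lambda: add q9.
From q9 via lambda: add q14.
No new states can be added; the closed set is {q0, q2, q3, q4, q7, q9, q11, q12, q14, q15, q16}.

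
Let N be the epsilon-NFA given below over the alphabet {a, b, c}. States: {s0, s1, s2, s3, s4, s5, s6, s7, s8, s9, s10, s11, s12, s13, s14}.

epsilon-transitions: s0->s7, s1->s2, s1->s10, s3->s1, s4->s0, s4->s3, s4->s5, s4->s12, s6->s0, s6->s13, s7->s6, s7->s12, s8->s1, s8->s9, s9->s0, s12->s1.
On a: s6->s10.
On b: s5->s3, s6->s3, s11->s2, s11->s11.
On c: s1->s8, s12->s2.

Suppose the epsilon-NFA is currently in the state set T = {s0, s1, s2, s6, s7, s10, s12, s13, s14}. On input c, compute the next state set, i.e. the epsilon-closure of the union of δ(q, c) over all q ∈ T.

{s0, s1, s2, s6, s7, s8, s9, s10, s12, s13}

s1 on c → {s8}.
s12 on c → {s2}.
No c-transition from s0, s2, s6, s7, s10, s13, s14.
Union after reading c: {s2, s8}.
Now take the epsilon-closure:
From s8 via epsilon: add s1, s9.
From s1 via epsilon: add s10.
From s9 via epsilon: add s0.
From s0 via epsilon: add s7.
From s7 via epsilon: add s6, s12.
From s6 via epsilon: add s13.
No new states can be added; the closed set is {s0, s1, s2, s6, s7, s8, s9, s10, s12, s13}.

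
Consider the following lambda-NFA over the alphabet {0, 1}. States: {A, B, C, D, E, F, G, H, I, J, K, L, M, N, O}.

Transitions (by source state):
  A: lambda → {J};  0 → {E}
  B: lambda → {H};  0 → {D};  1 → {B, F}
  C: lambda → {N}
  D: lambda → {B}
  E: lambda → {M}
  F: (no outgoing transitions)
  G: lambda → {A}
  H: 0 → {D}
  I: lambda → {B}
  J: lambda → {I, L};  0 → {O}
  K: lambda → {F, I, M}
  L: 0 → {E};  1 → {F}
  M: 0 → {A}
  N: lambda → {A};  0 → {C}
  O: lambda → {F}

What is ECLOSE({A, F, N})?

Start with {A, F, N}.
From A via lambda: add J.
From J via lambda: add I, L.
From I via lambda: add B.
From B via lambda: add H.
No new states can be added; the closed set is {A, B, F, H, I, J, L, N}.

{A, B, F, H, I, J, L, N}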